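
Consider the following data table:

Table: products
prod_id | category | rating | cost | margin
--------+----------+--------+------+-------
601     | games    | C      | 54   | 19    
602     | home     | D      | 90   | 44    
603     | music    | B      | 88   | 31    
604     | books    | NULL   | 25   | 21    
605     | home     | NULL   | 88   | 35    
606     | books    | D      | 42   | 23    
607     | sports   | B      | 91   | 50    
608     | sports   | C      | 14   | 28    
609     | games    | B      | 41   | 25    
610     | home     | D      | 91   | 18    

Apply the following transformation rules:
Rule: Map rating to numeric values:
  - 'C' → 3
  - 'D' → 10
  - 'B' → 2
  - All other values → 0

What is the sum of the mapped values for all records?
42

Step 1: Apply mapping to each record
Step 2: Count by status:
  'C': 2 records × 3 = 6
  'D': 3 records × 10 = 30
  'B': 3 records × 2 = 6
Step 3: Sum all mapped values = 42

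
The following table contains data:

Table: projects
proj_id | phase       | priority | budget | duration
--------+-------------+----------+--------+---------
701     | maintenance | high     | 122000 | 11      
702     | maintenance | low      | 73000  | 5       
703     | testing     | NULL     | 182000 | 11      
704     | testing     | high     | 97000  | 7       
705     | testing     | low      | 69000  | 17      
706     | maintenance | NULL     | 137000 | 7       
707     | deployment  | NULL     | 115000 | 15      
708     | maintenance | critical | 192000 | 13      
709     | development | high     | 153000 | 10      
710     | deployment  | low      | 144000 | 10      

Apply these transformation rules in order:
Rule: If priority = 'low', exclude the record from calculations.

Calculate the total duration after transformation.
74

Step 1: Identify records where priority = 'low'
Step 2: The excluded records sum to 32
Step 3: Original total duration = 106
Step 4: Remaining total = 106 - 32 = 74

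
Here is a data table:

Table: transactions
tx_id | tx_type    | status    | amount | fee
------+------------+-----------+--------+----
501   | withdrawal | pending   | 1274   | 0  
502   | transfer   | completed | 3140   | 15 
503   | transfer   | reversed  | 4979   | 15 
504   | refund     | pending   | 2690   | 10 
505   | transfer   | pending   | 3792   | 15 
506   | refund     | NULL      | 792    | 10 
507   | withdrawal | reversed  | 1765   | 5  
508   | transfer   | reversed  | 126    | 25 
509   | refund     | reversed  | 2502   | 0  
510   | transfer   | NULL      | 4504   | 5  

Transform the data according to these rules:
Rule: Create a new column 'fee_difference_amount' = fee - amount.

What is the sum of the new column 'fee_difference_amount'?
-25464

Step 1: For each record, compute fee - amount
Example calculations:
  0 - 1274 = -1274
  15 - 3140 = -3125
  15 - 4979 = -4964
  ...
Step 2: Sum all derived values
Step 3: Total = -25464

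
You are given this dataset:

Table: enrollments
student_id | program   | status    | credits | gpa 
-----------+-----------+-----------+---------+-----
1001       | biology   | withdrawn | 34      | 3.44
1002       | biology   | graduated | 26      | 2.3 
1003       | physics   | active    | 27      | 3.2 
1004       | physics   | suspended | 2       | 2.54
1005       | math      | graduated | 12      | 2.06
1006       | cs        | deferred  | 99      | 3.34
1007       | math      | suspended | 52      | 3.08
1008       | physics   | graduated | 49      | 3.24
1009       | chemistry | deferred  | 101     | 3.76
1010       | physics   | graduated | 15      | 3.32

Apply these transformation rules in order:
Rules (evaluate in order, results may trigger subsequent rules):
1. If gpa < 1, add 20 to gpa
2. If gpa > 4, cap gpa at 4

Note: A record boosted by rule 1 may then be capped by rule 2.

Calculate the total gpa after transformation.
30.28

Step 1: Apply rule 1 to records with gpa < 1
  - 0 records get bonus of 20
  - Of these, 0 records then exceed 4 and get capped
Step 2: Apply rule 2 to records with gpa > 4
  - 0 records (original) are capped
Step 3: Calculate final sum = 30.28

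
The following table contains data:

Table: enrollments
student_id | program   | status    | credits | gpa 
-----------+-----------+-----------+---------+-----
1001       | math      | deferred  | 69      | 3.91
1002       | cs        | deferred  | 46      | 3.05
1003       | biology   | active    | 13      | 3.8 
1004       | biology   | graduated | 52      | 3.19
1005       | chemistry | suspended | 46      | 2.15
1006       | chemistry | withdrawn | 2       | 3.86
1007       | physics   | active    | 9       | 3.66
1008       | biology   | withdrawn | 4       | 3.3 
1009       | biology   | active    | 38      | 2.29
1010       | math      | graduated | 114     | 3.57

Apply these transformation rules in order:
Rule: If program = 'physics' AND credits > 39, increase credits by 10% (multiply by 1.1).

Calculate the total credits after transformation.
393

Step 1: Find records where program = 'physics' AND credits > 39
Step 2: 0 records match, summing to 0
Step 3: After multiplier: 0 × 1.1 = 0.0
Step 4: Unaffected records sum: 393
Step 5: Final sum = 0.0 + 393 = 393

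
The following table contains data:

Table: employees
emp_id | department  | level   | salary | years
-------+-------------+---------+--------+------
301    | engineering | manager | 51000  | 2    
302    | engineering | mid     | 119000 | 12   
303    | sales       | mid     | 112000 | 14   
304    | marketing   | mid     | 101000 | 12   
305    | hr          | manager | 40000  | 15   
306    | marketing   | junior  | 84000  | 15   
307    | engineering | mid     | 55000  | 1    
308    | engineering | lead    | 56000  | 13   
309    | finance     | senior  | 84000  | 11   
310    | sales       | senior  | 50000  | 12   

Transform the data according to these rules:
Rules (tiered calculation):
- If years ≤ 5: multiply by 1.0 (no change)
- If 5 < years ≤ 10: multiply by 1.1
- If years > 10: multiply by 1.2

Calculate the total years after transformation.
127.8

Step 1: Tier 1 (years ≤ 5): 2 records, sum = 3 × 1.0 = 3.0
Step 2: Tier 2 (5 < years ≤ 10): 0 records, sum = 0 × 1.1 = 0.0
Step 3: Tier 3 (years > 10): 8 records, sum = 104 × 1.2 = 124.8
Step 4: Final sum = 3.0 + 0.0 + 124.8 = 127.8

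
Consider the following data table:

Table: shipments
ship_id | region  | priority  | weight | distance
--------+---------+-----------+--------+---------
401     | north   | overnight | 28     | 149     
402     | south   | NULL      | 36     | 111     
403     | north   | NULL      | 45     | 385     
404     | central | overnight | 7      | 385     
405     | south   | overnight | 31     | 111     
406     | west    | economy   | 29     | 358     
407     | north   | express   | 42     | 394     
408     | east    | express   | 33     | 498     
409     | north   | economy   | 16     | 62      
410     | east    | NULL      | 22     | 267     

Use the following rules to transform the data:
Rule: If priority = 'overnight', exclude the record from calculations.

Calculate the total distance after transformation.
2075

Step 1: Identify records where priority = 'overnight'
Step 2: The excluded records sum to 645
Step 3: Original total distance = 2720
Step 4: Remaining total = 2720 - 645 = 2075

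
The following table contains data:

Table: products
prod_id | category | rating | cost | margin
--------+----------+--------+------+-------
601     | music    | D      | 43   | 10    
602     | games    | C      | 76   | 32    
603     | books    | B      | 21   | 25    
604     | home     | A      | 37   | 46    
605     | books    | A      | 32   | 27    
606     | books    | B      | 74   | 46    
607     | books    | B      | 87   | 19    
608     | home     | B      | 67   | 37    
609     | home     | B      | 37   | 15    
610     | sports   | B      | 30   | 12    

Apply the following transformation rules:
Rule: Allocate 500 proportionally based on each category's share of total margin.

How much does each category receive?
books: 217.47, games: 59.48, home: 182.16, music: 18.59, sports: 22.3

Step 1: Calculate total margin = 269
Step 2: Calculate each category's proportion:
  books: 117/269 = 43.49% → 217.47
  games: 32/269 = 11.90% → 59.48
  home: 98/269 = 36.43% → 182.16
  music: 10/269 = 3.72% → 18.59
  sports: 12/269 = 4.46% → 22.3
Step 3: Verify: sum of allocations ≈ 500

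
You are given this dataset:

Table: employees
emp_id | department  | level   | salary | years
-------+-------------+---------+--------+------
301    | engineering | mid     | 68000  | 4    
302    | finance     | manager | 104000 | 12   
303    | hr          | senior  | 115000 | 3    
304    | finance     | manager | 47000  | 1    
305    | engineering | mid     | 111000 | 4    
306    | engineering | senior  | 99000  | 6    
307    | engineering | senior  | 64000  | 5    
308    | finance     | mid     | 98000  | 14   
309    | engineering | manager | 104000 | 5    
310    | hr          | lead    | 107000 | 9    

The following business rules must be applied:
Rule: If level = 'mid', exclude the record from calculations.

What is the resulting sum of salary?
640000

Step 1: Identify records where level = 'mid'
Step 2: The excluded records sum to 277000
Step 3: Original total salary = 917000
Step 4: Remaining total = 917000 - 277000 = 640000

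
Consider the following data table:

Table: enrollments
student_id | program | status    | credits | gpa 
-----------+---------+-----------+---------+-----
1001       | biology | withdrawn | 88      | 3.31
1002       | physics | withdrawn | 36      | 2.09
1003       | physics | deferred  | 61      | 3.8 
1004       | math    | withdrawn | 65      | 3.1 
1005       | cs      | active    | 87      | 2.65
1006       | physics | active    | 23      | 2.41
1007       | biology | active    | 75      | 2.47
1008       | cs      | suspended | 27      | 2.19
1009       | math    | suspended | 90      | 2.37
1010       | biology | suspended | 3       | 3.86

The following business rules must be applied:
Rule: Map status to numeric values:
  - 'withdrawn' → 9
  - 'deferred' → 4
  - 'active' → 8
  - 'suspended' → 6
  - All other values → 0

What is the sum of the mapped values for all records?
73

Step 1: Apply mapping to each record
Step 2: Count by status:
  'withdrawn': 3 records × 9 = 27
  'deferred': 1 records × 4 = 4
  'active': 3 records × 8 = 24
  'suspended': 3 records × 6 = 18
Step 3: Sum all mapped values = 73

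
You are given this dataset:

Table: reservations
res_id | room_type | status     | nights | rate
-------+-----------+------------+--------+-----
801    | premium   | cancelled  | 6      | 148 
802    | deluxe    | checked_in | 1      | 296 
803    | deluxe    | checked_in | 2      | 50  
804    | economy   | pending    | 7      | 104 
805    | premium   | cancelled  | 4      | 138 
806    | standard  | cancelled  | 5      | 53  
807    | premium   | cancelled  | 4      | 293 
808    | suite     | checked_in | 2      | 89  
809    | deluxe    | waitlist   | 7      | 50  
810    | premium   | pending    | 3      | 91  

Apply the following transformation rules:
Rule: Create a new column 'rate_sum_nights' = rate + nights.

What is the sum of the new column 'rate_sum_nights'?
1353

Step 1: For each record, compute rate + nights
Example calculations:
  148 + 6 = 154
  296 + 1 = 297
  50 + 2 = 52
  ...
Step 2: Sum all derived values
Step 3: Total = 1353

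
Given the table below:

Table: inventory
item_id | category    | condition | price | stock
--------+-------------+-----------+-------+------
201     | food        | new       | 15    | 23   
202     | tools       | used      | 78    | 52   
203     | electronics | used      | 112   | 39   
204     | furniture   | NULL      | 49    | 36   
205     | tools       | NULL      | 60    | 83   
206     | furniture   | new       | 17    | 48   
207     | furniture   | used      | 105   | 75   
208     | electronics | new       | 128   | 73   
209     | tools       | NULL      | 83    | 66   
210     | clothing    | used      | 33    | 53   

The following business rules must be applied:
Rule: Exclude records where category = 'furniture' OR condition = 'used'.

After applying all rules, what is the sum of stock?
245

Step 1: Find records where category = 'furniture' OR condition = 'used'
Step 2: 6 records match, summing to 303
Step 3: Original sum: 548
Step 4: Remaining sum = 548 - 303 = 245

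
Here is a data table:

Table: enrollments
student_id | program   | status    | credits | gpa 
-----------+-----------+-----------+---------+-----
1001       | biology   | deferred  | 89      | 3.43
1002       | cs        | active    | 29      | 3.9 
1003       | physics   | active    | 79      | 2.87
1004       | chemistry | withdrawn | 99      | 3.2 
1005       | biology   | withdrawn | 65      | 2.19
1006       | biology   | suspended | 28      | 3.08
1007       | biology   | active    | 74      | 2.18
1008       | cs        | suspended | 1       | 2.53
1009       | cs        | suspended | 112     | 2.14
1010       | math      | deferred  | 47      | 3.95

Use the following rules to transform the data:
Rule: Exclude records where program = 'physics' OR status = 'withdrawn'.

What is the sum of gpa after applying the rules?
21.21

Step 1: Find records where program = 'physics' OR status = 'withdrawn'
Step 2: 3 records match, summing to 8.26
Step 3: Original sum: 29.47
Step 4: Remaining sum = 29.47 - 8.26 = 21.21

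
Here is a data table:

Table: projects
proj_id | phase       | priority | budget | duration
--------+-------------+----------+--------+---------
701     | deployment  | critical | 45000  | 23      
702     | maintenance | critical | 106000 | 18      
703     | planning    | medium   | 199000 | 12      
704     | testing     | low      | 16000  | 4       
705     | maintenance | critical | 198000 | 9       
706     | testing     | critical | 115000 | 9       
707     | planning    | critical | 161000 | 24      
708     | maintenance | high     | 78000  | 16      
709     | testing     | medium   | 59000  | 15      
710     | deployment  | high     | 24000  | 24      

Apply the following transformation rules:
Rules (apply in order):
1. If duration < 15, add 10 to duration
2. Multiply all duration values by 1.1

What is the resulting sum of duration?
213.4

Step 1: Apply Rule 1 - Add 10 to records with duration < 15
  - 4 records affected: 34 + (4 × 10) = 74
  - Unaffected records: 120
  - Sum after Rule 1: 194
Step 2: Apply Rule 2 - Multiply all by 1.1
  - 194 × 1.1 = 213.4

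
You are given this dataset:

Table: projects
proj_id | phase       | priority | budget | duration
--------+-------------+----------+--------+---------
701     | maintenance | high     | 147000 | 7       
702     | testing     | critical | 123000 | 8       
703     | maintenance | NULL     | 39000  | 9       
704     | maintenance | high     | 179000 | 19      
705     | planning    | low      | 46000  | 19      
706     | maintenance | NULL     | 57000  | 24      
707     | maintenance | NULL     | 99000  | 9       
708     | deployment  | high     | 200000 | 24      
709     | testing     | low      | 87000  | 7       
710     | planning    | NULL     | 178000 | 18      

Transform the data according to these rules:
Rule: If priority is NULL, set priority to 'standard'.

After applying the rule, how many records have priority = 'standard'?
4

Step 1: Count records where priority IS NULL
Step 2: Found 4 records with NULL priority
Step 3: These records will have priority set to 'standard'
Step 4: Records already having priority = 'standard': 0
Step 5: Answer: 4 + 0 = 4 records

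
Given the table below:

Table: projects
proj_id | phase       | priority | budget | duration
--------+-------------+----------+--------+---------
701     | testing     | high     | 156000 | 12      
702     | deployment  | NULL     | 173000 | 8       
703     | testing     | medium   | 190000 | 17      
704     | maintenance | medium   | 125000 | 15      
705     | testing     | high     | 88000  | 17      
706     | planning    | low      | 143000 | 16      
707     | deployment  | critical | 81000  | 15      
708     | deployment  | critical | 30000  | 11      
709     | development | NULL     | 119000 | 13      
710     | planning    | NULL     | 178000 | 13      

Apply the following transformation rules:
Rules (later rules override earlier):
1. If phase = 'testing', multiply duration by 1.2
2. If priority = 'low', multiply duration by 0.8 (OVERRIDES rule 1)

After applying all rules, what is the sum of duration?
143.0

Step 1: Rule 2 takes priority for records with priority = 'low'
  - 1 records: 16 × 0.8 = 12.8
Step 2: Rule 1 applies to remaining records with phase = 'testing'
  - 3 records: 46 × 1.2 = 55.2
Step 3: Other records unchanged: 75
Step 4: Final sum = 12.8 + 55.2 + 75 = 143.0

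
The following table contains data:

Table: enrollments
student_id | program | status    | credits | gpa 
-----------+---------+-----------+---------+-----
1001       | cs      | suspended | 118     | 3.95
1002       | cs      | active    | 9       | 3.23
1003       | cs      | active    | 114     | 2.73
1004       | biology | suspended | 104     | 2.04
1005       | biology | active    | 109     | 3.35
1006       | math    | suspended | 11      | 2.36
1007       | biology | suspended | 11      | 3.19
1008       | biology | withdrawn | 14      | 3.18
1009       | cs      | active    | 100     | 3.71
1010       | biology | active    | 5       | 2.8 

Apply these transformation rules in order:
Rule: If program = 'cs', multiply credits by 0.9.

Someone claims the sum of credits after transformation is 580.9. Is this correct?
No, the correct result is 560.9.

Step 1: Calculate the correct sum after transformation
Step 2: Apply multiplier 0.9 to records where program = 'cs'
Step 3: Correct result = 560.9
Step 4: Claimed result = 580.9
Step 5: 560.9 ≠ 580.9
Conclusion: The claimed result is incorrect. The correct answer is 560.9.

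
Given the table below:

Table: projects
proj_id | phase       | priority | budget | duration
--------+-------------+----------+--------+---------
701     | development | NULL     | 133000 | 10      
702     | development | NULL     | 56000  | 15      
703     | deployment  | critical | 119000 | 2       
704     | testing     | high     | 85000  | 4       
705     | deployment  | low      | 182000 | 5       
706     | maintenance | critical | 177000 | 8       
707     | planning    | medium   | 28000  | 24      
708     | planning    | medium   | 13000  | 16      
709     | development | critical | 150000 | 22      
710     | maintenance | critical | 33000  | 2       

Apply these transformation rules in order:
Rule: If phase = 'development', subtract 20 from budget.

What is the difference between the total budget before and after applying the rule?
60

Step 1: Original sum of budget = 976000
Step 2: 3 records have phase = 'development'
Step 3: Each affected record changes by -20
Step 4: Total change = 3 × -20 = -60
Step 5: New sum = 976000 + -60 = 975940
Step 6: Difference = |975940 - 976000| = 60
        (Sum decreased by 60)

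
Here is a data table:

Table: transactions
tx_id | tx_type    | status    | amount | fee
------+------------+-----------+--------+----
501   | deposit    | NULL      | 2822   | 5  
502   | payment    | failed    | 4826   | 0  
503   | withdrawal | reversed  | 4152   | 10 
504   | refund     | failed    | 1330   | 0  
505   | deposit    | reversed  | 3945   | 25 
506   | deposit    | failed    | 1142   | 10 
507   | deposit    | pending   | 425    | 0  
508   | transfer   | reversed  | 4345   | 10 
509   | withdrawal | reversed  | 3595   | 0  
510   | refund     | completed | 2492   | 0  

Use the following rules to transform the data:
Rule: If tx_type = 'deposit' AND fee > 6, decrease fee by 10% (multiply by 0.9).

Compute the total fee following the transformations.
56.5

Step 1: Find records where tx_type = 'deposit' AND fee > 6
Step 2: 2 records match, summing to 35
Step 3: After multiplier: 35 × 0.9 = 31.5
Step 4: Unaffected records sum: 25
Step 5: Final sum = 31.5 + 25 = 56.5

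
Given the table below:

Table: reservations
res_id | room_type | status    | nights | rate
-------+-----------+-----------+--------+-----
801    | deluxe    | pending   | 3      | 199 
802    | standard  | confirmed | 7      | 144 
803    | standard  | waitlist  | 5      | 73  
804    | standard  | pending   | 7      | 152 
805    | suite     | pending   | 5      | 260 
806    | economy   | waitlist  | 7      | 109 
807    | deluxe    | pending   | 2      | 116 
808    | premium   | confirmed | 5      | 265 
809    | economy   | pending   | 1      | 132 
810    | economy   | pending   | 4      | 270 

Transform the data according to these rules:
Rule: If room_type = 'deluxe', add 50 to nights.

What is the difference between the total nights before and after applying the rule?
100

Step 1: Original sum of nights = 46
Step 2: 2 records have room_type = 'deluxe'
Step 3: Each affected record changes by 50
Step 4: Total change = 2 × 50 = 100
Step 5: New sum = 46 + 100 = 146
Step 6: Difference = |146 - 46| = 100
        (Sum increased by 100)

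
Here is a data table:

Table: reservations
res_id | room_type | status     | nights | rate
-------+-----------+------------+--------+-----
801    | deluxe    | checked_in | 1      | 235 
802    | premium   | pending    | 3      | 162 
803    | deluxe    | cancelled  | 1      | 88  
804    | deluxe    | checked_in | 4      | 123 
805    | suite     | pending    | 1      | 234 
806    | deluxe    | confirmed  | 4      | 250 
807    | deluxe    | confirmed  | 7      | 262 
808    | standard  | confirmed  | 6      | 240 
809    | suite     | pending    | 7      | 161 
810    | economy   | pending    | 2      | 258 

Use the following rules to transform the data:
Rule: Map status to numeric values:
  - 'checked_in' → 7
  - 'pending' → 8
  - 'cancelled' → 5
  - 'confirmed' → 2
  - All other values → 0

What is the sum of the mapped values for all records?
57

Step 1: Apply mapping to each record
Step 2: Count by status:
  'checked_in': 2 records × 7 = 14
  'pending': 4 records × 8 = 32
  'cancelled': 1 records × 5 = 5
  'confirmed': 3 records × 2 = 6
Step 3: Sum all mapped values = 57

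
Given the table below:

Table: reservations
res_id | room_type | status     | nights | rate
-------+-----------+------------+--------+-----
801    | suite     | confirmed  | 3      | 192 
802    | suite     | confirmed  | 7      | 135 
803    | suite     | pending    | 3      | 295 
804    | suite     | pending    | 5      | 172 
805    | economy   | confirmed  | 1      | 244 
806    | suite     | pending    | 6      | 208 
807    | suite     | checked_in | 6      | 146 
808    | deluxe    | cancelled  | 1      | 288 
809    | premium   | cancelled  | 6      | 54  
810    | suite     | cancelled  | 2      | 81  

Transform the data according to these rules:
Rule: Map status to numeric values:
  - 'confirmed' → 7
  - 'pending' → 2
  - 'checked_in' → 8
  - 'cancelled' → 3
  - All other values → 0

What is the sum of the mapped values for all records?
44

Step 1: Apply mapping to each record
Step 2: Count by status:
  'confirmed': 3 records × 7 = 21
  'pending': 3 records × 2 = 6
  'checked_in': 1 records × 8 = 8
  'cancelled': 3 records × 3 = 9
Step 3: Sum all mapped values = 44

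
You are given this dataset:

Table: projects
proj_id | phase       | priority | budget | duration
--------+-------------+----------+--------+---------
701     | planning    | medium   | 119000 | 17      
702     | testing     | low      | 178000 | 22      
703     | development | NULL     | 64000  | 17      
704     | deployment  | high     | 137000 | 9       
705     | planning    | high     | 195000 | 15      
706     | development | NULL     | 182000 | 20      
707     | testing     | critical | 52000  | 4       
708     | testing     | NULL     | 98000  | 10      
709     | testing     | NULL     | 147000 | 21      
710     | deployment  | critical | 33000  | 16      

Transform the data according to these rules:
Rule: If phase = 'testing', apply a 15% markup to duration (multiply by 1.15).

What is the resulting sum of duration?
159.55

Step 1: Records with phase = 'testing' have total duration = 57
Step 2: Apply multiplier: 57 × 1.15 = 65.55
Step 3: Other records total: 94
Step 4: Final sum = 65.55 + 94 = 159.55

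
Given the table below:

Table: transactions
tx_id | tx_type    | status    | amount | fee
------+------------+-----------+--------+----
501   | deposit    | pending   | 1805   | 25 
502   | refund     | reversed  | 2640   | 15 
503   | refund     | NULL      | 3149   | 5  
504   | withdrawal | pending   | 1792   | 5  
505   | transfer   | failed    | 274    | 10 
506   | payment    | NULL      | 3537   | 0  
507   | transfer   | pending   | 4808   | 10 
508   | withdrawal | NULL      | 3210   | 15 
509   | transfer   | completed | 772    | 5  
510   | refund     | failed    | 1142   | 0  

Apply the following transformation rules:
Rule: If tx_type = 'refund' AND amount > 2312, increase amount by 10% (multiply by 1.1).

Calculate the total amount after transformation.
23707.9

Step 1: Find records where tx_type = 'refund' AND amount > 2312
Step 2: 2 records match, summing to 5789
Step 3: After multiplier: 5789 × 1.1 = 6367.9
Step 4: Unaffected records sum: 17340
Step 5: Final sum = 6367.9 + 17340 = 23707.9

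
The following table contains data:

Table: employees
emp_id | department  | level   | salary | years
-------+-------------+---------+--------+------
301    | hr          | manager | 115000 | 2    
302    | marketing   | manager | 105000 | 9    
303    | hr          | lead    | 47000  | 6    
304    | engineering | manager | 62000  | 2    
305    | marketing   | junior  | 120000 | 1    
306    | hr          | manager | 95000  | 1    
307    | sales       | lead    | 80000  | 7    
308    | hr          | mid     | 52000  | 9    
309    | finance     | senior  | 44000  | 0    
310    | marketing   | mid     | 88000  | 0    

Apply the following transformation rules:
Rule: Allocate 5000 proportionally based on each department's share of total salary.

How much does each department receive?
engineering: 383.66, finance: 272.28, hr: 1912.13, marketing: 1936.88, sales: 495.05

Step 1: Calculate total salary = 808000
Step 2: Calculate each department's proportion:
  engineering: 62000/808000 = 7.67% → 383.66
  finance: 44000/808000 = 5.45% → 272.28
  hr: 309000/808000 = 38.24% → 1912.13
  marketing: 313000/808000 = 38.74% → 1936.88
  sales: 80000/808000 = 9.90% → 495.05
Step 3: Verify: sum of allocations ≈ 5000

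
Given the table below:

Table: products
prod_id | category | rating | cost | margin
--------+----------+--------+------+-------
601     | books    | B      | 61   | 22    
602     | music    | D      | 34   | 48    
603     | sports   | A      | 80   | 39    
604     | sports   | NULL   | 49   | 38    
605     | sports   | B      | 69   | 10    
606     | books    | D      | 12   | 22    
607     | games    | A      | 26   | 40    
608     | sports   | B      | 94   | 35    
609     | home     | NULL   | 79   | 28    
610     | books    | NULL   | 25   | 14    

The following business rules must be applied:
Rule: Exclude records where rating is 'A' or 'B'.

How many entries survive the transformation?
5

Step 1: Count records to exclude
  - 2 (A) + 3 (B) = 5 records
Step 2: Total records: 10
Step 3: Remaining = 10 - 5 = 5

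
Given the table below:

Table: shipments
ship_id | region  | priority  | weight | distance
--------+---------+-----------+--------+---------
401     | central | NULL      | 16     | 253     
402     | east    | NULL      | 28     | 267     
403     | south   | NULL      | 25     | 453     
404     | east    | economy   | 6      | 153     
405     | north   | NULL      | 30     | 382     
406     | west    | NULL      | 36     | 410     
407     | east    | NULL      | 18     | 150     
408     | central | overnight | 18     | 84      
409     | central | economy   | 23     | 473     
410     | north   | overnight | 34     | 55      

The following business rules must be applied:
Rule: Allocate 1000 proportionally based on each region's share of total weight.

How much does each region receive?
central: 243.59, east: 222.22, north: 273.5, south: 106.84, west: 153.85

Step 1: Calculate total weight = 234
Step 2: Calculate each region's proportion:
  central: 57/234 = 24.36% → 243.59
  east: 52/234 = 22.22% → 222.22
  north: 64/234 = 27.35% → 273.5
  south: 25/234 = 10.68% → 106.84
  west: 36/234 = 15.38% → 153.85
Step 3: Verify: sum of allocations ≈ 1000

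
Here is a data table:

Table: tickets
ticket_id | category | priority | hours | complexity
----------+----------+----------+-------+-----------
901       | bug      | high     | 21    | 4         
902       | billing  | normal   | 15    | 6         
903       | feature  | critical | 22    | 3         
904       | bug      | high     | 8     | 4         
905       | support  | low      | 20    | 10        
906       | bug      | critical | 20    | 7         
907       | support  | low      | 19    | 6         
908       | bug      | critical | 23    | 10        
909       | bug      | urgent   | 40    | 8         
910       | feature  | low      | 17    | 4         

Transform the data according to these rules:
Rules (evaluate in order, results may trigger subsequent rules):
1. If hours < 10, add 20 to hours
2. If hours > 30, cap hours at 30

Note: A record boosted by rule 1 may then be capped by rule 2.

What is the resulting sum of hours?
215

Step 1: Apply rule 1 to records with hours < 10
  - 1 records get bonus of 20
  - Of these, 0 records then exceed 30 and get capped
Step 2: Apply rule 2 to records with hours > 30
  - 1 records (original) are capped
Step 3: Calculate final sum = 215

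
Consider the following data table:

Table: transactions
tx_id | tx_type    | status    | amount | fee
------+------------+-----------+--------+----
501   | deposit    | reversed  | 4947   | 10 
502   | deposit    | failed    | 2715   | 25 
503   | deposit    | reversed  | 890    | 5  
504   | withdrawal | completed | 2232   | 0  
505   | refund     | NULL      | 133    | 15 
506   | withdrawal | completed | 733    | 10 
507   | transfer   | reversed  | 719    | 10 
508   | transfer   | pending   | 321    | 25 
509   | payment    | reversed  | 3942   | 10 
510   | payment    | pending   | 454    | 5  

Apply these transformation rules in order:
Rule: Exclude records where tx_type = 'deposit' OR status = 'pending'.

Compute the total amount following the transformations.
7759

Step 1: Find records where tx_type = 'deposit' OR status = 'pending'
Step 2: 5 records match, summing to 9327
Step 3: Original sum: 17086
Step 4: Remaining sum = 17086 - 9327 = 7759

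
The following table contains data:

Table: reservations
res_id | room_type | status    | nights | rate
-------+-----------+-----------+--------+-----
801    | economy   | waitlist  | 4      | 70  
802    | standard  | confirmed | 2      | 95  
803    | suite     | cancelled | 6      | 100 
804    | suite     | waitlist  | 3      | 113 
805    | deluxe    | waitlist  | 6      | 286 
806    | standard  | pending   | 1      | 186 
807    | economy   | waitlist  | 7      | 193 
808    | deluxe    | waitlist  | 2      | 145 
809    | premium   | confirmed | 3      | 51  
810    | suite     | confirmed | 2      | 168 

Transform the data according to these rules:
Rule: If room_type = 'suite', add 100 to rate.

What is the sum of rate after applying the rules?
1707

Step 1: Count records where room_type = 'suite': 3
Step 2: Total bonus added: 3 × 100 = 300
Step 3: Original sum of rate: 1407
Step 4: Final sum = 1407 + 300 = 1707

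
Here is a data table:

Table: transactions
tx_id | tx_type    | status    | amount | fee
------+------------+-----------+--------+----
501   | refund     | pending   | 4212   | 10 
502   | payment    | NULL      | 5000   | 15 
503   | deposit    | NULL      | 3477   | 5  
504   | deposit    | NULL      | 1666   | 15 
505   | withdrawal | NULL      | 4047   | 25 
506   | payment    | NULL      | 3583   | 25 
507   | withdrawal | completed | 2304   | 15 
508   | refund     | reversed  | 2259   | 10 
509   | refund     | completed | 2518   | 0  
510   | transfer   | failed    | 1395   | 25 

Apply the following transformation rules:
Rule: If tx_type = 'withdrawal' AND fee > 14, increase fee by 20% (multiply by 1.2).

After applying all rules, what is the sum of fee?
153.0

Step 1: Find records where tx_type = 'withdrawal' AND fee > 14
Step 2: 2 records match, summing to 40
Step 3: After multiplier: 40 × 1.2 = 48.0
Step 4: Unaffected records sum: 105
Step 5: Final sum = 48.0 + 105 = 153.0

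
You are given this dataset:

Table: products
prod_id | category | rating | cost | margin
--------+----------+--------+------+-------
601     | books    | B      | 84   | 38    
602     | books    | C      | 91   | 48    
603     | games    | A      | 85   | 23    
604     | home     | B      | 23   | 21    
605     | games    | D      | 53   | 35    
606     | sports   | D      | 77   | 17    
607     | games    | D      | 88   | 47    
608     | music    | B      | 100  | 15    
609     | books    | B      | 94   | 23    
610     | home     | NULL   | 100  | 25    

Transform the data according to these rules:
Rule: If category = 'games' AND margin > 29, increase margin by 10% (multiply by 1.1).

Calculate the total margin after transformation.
300.2

Step 1: Find records where category = 'games' AND margin > 29
Step 2: 2 records match, summing to 82
Step 3: After multiplier: 82 × 1.1 = 90.2
Step 4: Unaffected records sum: 210
Step 5: Final sum = 90.2 + 210 = 300.2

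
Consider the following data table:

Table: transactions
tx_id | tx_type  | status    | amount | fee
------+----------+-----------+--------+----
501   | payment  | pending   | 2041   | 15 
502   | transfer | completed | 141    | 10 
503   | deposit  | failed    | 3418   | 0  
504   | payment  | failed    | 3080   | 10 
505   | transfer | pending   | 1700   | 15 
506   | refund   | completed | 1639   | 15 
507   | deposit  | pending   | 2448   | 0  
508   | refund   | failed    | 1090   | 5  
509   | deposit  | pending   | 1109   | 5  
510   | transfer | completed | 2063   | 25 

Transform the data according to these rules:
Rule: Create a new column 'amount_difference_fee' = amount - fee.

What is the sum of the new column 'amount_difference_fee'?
18629

Step 1: For each record, compute amount - fee
Example calculations:
  2041 - 15 = 2026
  141 - 10 = 131
  3418 - 0 = 3418
  ...
Step 2: Sum all derived values
Step 3: Total = 18629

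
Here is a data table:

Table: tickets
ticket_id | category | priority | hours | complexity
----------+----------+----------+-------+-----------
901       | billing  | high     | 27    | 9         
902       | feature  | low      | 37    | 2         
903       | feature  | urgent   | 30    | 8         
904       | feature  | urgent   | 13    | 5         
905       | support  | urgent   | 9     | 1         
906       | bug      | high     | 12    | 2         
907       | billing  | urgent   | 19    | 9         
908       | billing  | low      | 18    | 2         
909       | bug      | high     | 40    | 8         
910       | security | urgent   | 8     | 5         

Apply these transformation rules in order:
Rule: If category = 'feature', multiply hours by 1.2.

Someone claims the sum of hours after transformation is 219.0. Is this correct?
No, the correct result is 229.0.

Step 1: Calculate the correct sum after transformation
Step 2: Apply multiplier 1.2 to records where category = 'feature'
Step 3: Correct result = 229.0
Step 4: Claimed result = 219.0
Step 5: 229.0 ≠ 219.0
Conclusion: The claimed result is incorrect. The correct answer is 229.0.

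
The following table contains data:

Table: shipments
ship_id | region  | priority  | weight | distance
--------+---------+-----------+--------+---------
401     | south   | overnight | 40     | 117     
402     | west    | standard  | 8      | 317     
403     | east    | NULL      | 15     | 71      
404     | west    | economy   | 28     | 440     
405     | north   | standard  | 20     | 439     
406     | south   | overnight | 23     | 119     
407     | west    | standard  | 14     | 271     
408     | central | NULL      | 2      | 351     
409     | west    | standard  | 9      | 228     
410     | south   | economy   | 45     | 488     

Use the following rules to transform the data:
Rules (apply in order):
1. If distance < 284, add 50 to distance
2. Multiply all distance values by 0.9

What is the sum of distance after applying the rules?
2781.9

Step 1: Apply Rule 1 - Add 50 to records with distance < 284
  - 5 records affected: 806 + (5 × 50) = 1056
  - Unaffected records: 2035
  - Sum after Rule 1: 3091
Step 2: Apply Rule 2 - Multiply all by 0.9
  - 3091 × 0.9 = 2781.9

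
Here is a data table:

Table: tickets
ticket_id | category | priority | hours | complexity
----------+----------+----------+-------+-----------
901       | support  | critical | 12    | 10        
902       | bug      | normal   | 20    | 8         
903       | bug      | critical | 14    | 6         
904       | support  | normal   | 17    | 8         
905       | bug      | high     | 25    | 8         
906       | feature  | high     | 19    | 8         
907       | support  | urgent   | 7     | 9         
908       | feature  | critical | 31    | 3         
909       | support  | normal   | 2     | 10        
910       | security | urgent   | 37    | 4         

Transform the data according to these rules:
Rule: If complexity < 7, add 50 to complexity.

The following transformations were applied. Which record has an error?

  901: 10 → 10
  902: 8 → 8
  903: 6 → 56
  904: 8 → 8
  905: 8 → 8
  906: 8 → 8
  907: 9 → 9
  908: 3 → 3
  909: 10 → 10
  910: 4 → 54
Record 908 has an error. The correct transformed value should be 53, not 3.

Step 1: Check each record against the rule
Step 2: Record 908 has complexity = 3
Step 3: Since 3 < 7, the bonus should have been applied
Step 4: Correct value = 53, but claimed value = 3
Conclusion: Record 908 has the error.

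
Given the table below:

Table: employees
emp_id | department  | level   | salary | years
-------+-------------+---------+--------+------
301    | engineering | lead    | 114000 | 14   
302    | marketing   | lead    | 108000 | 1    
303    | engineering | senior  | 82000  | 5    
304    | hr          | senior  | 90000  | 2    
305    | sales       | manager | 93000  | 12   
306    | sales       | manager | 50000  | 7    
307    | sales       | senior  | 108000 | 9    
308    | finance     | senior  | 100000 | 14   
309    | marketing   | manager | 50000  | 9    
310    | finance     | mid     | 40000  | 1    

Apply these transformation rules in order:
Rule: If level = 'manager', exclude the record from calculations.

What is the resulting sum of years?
46

Step 1: Identify records where level = 'manager'
Step 2: The excluded records sum to 28
Step 3: Original total years = 74
Step 4: Remaining total = 74 - 28 = 46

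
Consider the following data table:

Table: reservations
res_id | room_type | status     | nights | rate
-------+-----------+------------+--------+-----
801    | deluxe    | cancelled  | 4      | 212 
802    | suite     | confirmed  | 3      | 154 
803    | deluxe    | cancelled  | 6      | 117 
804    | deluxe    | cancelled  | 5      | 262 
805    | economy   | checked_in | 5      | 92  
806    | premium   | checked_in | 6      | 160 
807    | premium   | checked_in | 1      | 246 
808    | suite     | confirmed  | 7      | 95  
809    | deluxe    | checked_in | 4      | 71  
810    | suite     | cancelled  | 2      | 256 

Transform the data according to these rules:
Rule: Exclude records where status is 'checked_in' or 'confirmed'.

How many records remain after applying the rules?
4

Step 1: Count records to exclude
  - 4 (checked_in) + 2 (confirmed) = 6 records
Step 2: Total records: 10
Step 3: Remaining = 10 - 6 = 4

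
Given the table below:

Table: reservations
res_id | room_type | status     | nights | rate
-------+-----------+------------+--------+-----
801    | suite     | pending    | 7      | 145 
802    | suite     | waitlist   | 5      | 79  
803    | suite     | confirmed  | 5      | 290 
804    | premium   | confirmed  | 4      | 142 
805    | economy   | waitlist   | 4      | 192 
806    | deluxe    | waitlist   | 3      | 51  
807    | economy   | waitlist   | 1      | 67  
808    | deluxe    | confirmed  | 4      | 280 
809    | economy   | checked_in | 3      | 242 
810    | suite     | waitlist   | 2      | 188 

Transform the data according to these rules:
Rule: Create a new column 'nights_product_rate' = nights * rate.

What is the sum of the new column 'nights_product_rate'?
6638

Step 1: For each record, compute nights * rate
Example calculations:
  7 * 145 = 1015
  5 * 79 = 395
  5 * 290 = 1450
  ...
Step 2: Sum all derived values
Step 3: Total = 6638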